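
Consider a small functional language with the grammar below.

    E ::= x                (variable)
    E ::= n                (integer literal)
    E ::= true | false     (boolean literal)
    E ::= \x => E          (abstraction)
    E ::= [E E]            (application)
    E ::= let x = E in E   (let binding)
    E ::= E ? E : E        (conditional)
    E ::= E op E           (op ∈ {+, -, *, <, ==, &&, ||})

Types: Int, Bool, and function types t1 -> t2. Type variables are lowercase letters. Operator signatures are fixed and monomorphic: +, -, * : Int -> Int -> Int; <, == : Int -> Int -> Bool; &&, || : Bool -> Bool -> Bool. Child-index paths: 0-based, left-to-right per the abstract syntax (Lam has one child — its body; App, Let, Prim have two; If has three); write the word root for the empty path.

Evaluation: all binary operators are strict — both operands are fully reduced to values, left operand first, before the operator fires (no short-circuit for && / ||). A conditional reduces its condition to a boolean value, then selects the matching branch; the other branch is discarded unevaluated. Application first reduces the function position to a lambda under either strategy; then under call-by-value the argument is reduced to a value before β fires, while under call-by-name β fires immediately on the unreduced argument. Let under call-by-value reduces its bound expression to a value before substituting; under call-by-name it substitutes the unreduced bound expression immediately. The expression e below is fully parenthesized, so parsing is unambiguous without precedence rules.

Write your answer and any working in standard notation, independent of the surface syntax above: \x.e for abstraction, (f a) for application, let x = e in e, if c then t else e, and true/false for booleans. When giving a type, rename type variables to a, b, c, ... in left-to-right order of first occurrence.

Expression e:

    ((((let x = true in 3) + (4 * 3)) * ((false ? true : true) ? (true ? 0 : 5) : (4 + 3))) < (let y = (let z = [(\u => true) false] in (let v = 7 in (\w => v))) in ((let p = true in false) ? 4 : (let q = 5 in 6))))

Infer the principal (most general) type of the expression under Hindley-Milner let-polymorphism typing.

Answer: Bool

Working:
let x : Bool
  unify Int ~ Int
  unify Int ~ Int
  unify Int ~ Int
  unify Int ~ Int
  unify Int ~ Int
  unify Bool ~ Bool
  unify Bool ~ Bool
  unify Bool ~ Bool
  unify Bool ~ Bool
  unify Int ~ Int
  unify Int ~ Int
  unify Int ~ Int
  unify Int ~ Int
  unify Int ~ Int
  unify Int ~ Int
\u._ : a -> Bool
  unify a -> Bool ~ Bool -> b
  unify a ~ Bool
  unify Bool ~ b
_ _ : Bool
let z : Bool
let v : Int
v : Int
\w._ : c -> Int
let y : forall. c -> Int
let p : Bool
  unify Bool ~ Bool
let q : Int
  unify Int ~ Int
  unify Int ~ Int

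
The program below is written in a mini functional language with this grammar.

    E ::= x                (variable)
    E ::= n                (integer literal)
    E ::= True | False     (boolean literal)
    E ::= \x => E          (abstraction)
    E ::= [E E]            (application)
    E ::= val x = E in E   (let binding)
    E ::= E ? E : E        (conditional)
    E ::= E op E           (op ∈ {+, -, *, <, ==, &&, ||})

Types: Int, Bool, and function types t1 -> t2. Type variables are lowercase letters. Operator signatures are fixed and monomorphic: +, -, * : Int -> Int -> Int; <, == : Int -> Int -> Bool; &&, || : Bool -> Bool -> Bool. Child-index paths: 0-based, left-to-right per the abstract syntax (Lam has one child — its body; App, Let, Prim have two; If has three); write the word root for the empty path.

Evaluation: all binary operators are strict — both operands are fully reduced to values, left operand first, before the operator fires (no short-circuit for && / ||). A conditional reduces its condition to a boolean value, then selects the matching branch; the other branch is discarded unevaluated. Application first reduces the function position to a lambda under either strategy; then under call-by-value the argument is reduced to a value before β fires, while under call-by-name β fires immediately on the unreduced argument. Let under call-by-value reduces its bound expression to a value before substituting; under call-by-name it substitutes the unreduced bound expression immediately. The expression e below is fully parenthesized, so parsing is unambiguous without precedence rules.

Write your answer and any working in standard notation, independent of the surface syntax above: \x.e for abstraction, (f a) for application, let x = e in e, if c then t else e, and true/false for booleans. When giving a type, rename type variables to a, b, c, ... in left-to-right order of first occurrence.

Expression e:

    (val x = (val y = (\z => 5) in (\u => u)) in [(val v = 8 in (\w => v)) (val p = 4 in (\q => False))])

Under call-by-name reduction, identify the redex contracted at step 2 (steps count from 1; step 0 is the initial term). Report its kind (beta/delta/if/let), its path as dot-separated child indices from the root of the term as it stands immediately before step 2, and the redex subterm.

Answer: let at 0 : (let v = 8 in (\w.v))

Trace:
step 0: (let x = (let y = (\z.5) in (\u.u)) in ((let v = 8 in (\w.v)) (let p = 4 in (\q.false))))
step 1: [let@root] ((let v = 8 in (\w.v)) (let p = 4 in (\q.false)))
step 2: [let@0] ((\w.8) (let p = 4 in (\q.false)))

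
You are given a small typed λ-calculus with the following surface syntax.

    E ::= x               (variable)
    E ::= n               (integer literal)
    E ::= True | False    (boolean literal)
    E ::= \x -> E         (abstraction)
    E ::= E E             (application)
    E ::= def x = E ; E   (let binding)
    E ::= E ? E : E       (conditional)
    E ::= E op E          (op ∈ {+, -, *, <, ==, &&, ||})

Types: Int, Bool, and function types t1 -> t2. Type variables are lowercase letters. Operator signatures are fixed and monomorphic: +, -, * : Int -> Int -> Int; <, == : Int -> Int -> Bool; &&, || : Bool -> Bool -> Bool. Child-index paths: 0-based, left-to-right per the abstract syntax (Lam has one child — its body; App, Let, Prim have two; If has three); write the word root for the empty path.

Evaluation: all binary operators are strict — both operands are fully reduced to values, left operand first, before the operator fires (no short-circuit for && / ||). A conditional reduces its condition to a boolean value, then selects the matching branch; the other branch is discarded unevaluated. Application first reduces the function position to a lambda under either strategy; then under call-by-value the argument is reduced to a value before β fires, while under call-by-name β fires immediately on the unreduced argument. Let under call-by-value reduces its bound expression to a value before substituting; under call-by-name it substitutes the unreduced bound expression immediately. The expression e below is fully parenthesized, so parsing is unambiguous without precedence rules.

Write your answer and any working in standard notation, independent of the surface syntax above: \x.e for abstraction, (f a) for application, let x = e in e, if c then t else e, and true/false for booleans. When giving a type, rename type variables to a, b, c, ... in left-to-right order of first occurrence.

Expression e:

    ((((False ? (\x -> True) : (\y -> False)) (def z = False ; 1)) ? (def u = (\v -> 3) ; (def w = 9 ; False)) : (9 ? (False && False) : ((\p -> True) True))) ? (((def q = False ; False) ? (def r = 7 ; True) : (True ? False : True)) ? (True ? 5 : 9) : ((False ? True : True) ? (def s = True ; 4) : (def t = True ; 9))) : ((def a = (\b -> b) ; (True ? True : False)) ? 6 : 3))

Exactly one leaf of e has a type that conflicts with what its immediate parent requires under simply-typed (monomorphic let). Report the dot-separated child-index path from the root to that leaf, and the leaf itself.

Derivation:
  unify Bool ~ Bool
\x._ : a -> Bool
\y._ : b -> Bool
  unify a -> Bool ~ b -> Bool
  unify a ~ b
  unify Bool ~ Bool
let z : Bool
  unify b -> Bool ~ Int -> c
  unify b ~ Int
  unify Bool ~ c
_ _ : Bool
  unify Bool ~ Bool
\v._ : d -> Int
let u : d -> Int
let w : Int
  unify Int ~ Bool
  FAIL: mismatch Int ~ Bool

Answer: 0.2.0 : 9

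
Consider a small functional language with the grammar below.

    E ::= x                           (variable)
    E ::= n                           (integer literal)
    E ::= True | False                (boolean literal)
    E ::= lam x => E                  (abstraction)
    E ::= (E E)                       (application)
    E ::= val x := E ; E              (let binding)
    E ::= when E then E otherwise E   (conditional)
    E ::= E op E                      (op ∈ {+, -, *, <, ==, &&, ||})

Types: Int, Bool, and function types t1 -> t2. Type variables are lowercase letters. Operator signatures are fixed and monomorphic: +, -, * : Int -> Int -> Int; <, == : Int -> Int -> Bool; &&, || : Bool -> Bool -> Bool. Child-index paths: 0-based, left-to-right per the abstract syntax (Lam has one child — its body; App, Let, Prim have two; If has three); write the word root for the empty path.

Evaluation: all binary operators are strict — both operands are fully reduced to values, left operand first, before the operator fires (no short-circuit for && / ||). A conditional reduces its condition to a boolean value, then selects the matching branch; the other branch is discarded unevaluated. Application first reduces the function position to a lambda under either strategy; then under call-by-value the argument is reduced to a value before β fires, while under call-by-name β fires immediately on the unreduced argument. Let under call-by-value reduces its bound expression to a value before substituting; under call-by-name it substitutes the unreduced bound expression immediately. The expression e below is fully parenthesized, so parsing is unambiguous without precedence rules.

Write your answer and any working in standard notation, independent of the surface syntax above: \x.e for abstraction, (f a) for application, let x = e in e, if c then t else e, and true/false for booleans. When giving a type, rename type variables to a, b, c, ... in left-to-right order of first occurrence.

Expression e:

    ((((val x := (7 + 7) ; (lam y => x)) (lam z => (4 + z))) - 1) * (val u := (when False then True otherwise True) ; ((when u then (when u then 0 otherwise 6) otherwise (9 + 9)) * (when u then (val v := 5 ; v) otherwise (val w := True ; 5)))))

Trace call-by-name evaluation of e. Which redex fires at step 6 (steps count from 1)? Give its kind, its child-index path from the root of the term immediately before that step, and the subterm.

Working:
step 0: ((((let x = (7 + 7) in (\y.x)) (\z.(4 + z))) - 1) * (let u = (if false then true else true) in ((if u then (if u then 0 else 6) else (9 + 9)) * (if u then (let v = 5 in v) else (let w = true in 5)))))
step 1: [let@0.0.0] ((((\y.(7 + 7)) (\z.(4 + z))) - 1) * (let u = (if false then true else true) in ((if u then (if u then 0 else 6) else (9 + 9)) * (if u then (let v = 5 in v) else (let w = true in 5)))))
step 2: [beta@0.0] (((7 + 7) - 1) * (let u = (if false then true else true) in ((if u then (if u then 0 else 6) else (9 + 9)) * (if u then (let v = 5 in v) else (let w = true in 5)))))
step 3: [delta@0.0] ((14 - 1) * (let u = (if false then true else true) in ((if u then (if u then 0 else 6) else (9 + 9)) * (if u then (let v = 5 in v) else (let w = true in 5)))))
step 4: [delta@0] (13 * (let u = (if false then true else true) in ((if u then (if u then 0 else 6) else (9 + 9)) * (if u then (let v = 5 in v) else (let w = true in 5)))))
step 5: [let@1] (13 * ((if (if false then true else true) then (if (if false then true else true) then 0 else 6) else (9 + 9)) * (if (if false then true else true) then (let v = 5 in v) else (let w = true in 5))))
step 6: [if@1.0.0] (13 * ((if true then (if (if false then true else true) then 0 else 6) else (9 + 9)) * (if (if false then true else true) then (let v = 5 in v) else (let w = true in 5))))

Answer: if at 1.0.0 : (if false then true else true)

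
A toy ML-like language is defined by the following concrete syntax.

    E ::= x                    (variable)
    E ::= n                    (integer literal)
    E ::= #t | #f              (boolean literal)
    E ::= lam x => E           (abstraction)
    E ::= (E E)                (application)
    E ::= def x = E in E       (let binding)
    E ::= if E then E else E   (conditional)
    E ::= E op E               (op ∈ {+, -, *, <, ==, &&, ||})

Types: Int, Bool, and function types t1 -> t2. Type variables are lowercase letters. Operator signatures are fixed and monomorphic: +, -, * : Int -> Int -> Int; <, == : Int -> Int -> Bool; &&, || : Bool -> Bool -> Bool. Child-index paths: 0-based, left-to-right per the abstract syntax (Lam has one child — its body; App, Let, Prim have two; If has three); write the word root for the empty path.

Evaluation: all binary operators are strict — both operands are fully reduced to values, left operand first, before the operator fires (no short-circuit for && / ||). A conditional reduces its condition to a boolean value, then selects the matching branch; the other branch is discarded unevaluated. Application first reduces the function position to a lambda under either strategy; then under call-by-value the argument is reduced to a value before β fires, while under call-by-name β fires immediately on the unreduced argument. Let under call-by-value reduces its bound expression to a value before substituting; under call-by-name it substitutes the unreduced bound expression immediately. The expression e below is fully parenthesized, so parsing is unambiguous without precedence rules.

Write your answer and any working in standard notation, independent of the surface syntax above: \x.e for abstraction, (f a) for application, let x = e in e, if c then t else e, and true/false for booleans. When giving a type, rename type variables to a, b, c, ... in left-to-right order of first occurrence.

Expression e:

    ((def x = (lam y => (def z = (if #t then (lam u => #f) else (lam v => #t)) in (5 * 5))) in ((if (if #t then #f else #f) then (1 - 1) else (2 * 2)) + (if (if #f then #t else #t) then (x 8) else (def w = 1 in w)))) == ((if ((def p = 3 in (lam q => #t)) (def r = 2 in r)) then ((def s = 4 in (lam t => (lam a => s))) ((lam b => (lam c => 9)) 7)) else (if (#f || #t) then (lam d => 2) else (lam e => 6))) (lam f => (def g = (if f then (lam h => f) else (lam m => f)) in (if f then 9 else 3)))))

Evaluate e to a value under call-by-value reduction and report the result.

Answer: false

Trace:
step 0: ((let x = (\y.(let z = (if true then (\u.false) else (\v.true)) in (5 * 5))) in ((if (if true then false else false) then (1 - 1) else (2 * 2)) + (if (if false then true else true) then (x 8) else (let w = 1 in w)))) == ((if ((let p = 3 in (\q.true)) (let r = 2 in r)) then ((let s = 4 in (\t.(\a.s))) ((\b.(\c.9)) 7)) else (if (false || true) then (\d.2) else (\e.6))) (\f.(let g = (if f then (\h.f) else (\m.f)) in (if f then 9 else 3)))))
step 1: [let@0] (((if (if true then false else false) then (1 - 1) else (2 * 2)) + (if (if false then true else true) then ((\y.(let z = (if true then (\u.false) else (\v.true)) in (5 * 5))) 8) else (let w = 1 in w))) == ((if ((let p = 3 in (\q.true)) (let r = 2 in r)) then ((let s = 4 in (\t.(\a.s))) ((\b.(\c.9)) 7)) else (if (false || true) then (\d.2) else (\e.6))) (\f.(let g = (if f then (\h.f) else (\m.f)) in (if f then 9 else 3)))))
step 2: [if@0.0.0] (((if false then (1 - 1) else (2 * 2)) + (if (if false then true else true) then ((\y.(let z = (if true then (\u.false) else (\v.true)) in (5 * 5))) 8) else (let w = 1 in w))) == ((if ((let p = 3 in (\q.true)) (let r = 2 in r)) then ((let s = 4 in (\t.(\a.s))) ((\b.(\c.9)) 7)) else (if (false || true) then (\d.2) else (\e.6))) (\f.(let g = (if f then (\h.f) else (\m.f)) in (if f then 9 else 3)))))
step 3: [if@0.0] (((2 * 2) + (if (if false then true else true) then ((\y.(let z = (if true then (\u.false) else (\v.true)) in (5 * 5))) 8) else (let w = 1 in w))) == ((if ((let p = 3 in (\q.true)) (let r = 2 in r)) then ((let s = 4 in (\t.(\a.s))) ((\b.(\c.9)) 7)) else (if (false || true) then (\d.2) else (\e.6))) (\f.(let g = (if f then (\h.f) else (\m.f)) in (if f then 9 else 3)))))
step 4: [delta@0.0] ((4 + (if (if false then true else true) then ((\y.(let z = (if true then (\u.false) else (\v.true)) in (5 * 5))) 8) else (let w = 1 in w))) == ((if ((let p = 3 in (\q.true)) (let r = 2 in r)) then ((let s = 4 in (\t.(\a.s))) ((\b.(\c.9)) 7)) else (if (false || true) then (\d.2) else (\e.6))) (\f.(let g = (if f then (\h.f) else (\m.f)) in (if f then 9 else 3)))))
step 5: [if@0.1.0] ((4 + (if true then ((\y.(let z = (if true then (\u.false) else (\v.true)) in (5 * 5))) 8) else (let w = 1 in w))) == ((if ((let p = 3 in (\q.true)) (let r = 2 in r)) then ((let s = 4 in (\t.(\a.s))) ((\b.(\c.9)) 7)) else (if (false || true) then (\d.2) else (\e.6))) (\f.(let g = (if f then (\h.f) else (\m.f)) in (if f then 9 else 3)))))
step 6: [if@0.1] ((4 + ((\y.(let z = (if true then (\u.false) else (\v.true)) in (5 * 5))) 8)) == ((if ((let p = 3 in (\q.true)) (let r = 2 in r)) then ((let s = 4 in (\t.(\a.s))) ((\b.(\c.9)) 7)) else (if (false || true) then (\d.2) else (\e.6))) (\f.(let g = (if f then (\h.f) else (\m.f)) in (if f then 9 else 3)))))
step 7: [beta@0.1] ((4 + (let z = (if true then (\u.false) else (\v.true)) in (5 * 5))) == ((if ((let p = 3 in (\q.true)) (let r = 2 in r)) then ((let s = 4 in (\t.(\a.s))) ((\b.(\c.9)) 7)) else (if (false || true) then (\d.2) else (\e.6))) (\f.(let g = (if f then (\h.f) else (\m.f)) in (if f then 9 else 3)))))
step 8: [if@0.1.0] ((4 + (let z = (\u.false) in (5 * 5))) == ((if ((let p = 3 in (\q.true)) (let r = 2 in r)) then ((let s = 4 in (\t.(\a.s))) ((\b.(\c.9)) 7)) else (if (false || true) then (\d.2) else (\e.6))) (\f.(let g = (if f then (\h.f) else (\m.f)) in (if f then 9 else 3)))))
step 9: [let@0.1] ((4 + (5 * 5)) == ((if ((let p = 3 in (\q.true)) (let r = 2 in r)) then ((let s = 4 in (\t.(\a.s))) ((\b.(\c.9)) 7)) else (if (false || true) then (\d.2) else (\e.6))) (\f.(let g = (if f then (\h.f) else (\m.f)) in (if f then 9 else 3)))))
step 10: [delta@0.1] ((4 + 25) == ((if ((let p = 3 in (\q.true)) (let r = 2 in r)) then ((let s = 4 in (\t.(\a.s))) ((\b.(\c.9)) 7)) else (if (false || true) then (\d.2) else (\e.6))) (\f.(let g = (if f then (\h.f) else (\m.f)) in (if f then 9 else 3)))))
step 11: [delta@0] (29 == ((if ((let p = 3 in (\q.true)) (let r = 2 in r)) then ((let s = 4 in (\t.(\a.s))) ((\b.(\c.9)) 7)) else (if (false || true) then (\d.2) else (\e.6))) (\f.(let g = (if f then (\h.f) else (\m.f)) in (if f then 9 else 3)))))
step 12: [let@1.0.0.0] (29 == ((if ((\q.true) (let r = 2 in r)) then ((let s = 4 in (\t.(\a.s))) ((\b.(\c.9)) 7)) else (if (false || true) then (\d.2) else (\e.6))) (\f.(let g = (if f then (\h.f) else (\m.f)) in (if f then 9 else 3)))))
step 13: [let@1.0.0.1] (29 == ((if ((\q.true) 2) then ((let s = 4 in (\t.(\a.s))) ((\b.(\c.9)) 7)) else (if (false || true) then (\d.2) else (\e.6))) (\f.(let g = (if f then (\h.f) else (\m.f)) in (if f then 9 else 3)))))
step 14: [beta@1.0.0] (29 == ((if true then ((let s = 4 in (\t.(\a.s))) ((\b.(\c.9)) 7)) else (if (false || true) then (\d.2) else (\e.6))) (\f.(let g = (if f then (\h.f) else (\m.f)) in (if f then 9 else 3)))))
step 15: [if@1.0] (29 == (((let s = 4 in (\t.(\a.s))) ((\b.(\c.9)) 7)) (\f.(let g = (if f then (\h.f) else (\m.f)) in (if f then 9 else 3)))))
step 16: [let@1.0.0] (29 == (((\t.(\a.4)) ((\b.(\c.9)) 7)) (\f.(let g = (if f then (\h.f) else (\m.f)) in (if f then 9 else 3)))))
step 17: [beta@1.0.1] (29 == (((\t.(\a.4)) (\c.9)) (\f.(let g = (if f then (\h.f) else (\m.f)) in (if f then 9 else 3)))))
step 18: [beta@1.0] (29 == ((\a.4) (\f.(let g = (if f then (\h.f) else (\m.f)) in (if f then 9 else 3)))))
step 19: [beta@1] (29 == 4)
step 20: [delta@root] false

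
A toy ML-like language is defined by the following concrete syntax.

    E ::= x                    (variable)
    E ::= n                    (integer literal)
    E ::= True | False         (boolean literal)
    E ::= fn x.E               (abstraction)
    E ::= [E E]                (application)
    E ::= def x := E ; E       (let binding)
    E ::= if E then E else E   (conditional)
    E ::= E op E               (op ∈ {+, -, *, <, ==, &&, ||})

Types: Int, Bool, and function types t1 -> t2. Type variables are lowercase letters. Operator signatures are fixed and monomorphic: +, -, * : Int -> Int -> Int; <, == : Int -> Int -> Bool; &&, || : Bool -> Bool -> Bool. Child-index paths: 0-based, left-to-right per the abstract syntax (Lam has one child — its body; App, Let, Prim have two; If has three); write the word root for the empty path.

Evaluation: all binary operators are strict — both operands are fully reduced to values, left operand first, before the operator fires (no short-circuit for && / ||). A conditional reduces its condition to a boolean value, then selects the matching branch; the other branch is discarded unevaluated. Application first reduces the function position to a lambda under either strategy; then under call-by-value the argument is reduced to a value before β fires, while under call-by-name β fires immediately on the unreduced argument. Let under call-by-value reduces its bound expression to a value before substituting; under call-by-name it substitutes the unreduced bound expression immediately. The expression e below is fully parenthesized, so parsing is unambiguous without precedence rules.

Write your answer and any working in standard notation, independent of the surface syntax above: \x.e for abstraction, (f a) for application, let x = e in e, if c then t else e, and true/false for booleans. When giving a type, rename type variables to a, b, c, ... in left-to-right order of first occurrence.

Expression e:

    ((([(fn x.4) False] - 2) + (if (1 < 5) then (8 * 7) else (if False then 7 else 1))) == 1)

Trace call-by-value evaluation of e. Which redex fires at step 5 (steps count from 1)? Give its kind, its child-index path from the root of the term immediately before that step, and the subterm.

Trace:
step 0: (((((\x.4) false) - 2) + (if (1 < 5) then (8 * 7) else (if false then 7 else 1))) == 1)
step 1: [beta@0.0.0] (((4 - 2) + (if (1 < 5) then (8 * 7) else (if false then 7 else 1))) == 1)
step 2: [delta@0.0] ((2 + (if (1 < 5) then (8 * 7) else (if false then 7 else 1))) == 1)
step 3: [delta@0.1.0] ((2 + (if true then (8 * 7) else (if false then 7 else 1))) == 1)
step 4: [if@0.1] ((2 + (8 * 7)) == 1)
step 5: [delta@0.1] ((2 + 56) == 1)

Answer: delta at 0.1 : (8 * 7)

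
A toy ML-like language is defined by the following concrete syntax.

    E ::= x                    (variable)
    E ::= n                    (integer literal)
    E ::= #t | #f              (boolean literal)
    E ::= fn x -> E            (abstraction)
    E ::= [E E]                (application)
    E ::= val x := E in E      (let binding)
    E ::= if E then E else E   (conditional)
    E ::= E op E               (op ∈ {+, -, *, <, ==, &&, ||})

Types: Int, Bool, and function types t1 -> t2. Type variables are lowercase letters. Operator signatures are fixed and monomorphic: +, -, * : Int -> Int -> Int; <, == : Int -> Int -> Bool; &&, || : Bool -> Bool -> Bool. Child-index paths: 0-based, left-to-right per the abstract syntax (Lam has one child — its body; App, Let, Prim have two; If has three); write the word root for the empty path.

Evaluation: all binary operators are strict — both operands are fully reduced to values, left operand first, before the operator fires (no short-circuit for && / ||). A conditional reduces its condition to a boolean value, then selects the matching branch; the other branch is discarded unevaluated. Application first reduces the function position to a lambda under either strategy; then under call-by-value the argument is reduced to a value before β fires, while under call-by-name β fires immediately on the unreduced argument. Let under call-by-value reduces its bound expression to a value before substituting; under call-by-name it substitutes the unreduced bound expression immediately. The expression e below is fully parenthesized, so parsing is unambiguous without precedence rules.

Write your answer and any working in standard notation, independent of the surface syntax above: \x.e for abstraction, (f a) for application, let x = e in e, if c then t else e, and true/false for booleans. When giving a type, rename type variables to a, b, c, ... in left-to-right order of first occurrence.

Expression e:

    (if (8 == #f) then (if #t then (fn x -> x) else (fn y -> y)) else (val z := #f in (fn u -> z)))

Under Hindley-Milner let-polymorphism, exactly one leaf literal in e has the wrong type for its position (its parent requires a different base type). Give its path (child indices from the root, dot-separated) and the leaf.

Answer: 0.1 : false

Trace:
  unify Int ~ Int
  unify Bool ~ Int
  FAIL: mismatch Bool ~ Int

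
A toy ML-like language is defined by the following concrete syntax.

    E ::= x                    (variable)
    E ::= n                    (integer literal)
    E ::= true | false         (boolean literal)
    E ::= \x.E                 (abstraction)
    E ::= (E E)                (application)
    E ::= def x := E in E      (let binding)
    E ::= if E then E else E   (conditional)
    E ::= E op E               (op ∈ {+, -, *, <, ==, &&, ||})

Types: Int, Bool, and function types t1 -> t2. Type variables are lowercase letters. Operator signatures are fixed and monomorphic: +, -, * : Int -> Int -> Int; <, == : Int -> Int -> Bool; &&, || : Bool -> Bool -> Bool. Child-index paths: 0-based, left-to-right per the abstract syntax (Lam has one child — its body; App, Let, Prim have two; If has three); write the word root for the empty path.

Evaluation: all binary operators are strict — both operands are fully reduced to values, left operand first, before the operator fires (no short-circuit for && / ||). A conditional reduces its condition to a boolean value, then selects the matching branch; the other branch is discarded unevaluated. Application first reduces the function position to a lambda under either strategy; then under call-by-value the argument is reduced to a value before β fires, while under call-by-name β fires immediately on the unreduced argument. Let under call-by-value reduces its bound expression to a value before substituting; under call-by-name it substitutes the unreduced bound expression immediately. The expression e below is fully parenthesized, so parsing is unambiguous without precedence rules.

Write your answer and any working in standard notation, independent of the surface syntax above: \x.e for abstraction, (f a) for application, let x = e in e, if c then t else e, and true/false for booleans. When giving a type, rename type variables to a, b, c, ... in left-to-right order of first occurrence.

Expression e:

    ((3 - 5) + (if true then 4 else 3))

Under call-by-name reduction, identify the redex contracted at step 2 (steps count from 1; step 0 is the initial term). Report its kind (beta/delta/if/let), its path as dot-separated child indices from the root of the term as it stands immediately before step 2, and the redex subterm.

Derivation:
step 0: ((3 - 5) + (if true then 4 else 3))
step 1: [delta@0] (-2 + (if true then 4 else 3))
step 2: [if@1] (-2 + 4)

Answer: if at 1 : (if true then 4 else 3)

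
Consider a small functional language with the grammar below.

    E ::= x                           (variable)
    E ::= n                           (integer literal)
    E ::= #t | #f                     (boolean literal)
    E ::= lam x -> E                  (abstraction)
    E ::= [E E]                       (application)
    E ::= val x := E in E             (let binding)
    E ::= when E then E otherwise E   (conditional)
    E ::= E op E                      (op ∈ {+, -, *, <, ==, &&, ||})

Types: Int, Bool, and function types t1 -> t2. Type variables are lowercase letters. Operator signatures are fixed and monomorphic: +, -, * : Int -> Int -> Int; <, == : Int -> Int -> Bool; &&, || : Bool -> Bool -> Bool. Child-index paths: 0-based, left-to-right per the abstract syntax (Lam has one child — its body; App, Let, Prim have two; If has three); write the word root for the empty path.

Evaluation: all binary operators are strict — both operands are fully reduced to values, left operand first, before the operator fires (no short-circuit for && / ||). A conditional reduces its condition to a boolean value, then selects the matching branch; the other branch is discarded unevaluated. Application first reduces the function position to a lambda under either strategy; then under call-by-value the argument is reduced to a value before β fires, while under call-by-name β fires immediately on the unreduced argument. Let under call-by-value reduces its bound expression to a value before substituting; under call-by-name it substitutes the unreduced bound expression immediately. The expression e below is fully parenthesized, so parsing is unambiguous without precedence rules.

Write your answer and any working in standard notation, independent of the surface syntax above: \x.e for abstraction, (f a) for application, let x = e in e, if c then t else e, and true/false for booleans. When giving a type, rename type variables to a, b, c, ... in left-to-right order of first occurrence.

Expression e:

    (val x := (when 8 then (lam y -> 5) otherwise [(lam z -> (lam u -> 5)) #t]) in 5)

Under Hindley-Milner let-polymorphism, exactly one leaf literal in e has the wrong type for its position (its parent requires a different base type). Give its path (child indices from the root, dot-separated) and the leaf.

Working:
  unify Int ~ Bool
  FAIL: mismatch Int ~ Bool

Answer: 0.0 : 8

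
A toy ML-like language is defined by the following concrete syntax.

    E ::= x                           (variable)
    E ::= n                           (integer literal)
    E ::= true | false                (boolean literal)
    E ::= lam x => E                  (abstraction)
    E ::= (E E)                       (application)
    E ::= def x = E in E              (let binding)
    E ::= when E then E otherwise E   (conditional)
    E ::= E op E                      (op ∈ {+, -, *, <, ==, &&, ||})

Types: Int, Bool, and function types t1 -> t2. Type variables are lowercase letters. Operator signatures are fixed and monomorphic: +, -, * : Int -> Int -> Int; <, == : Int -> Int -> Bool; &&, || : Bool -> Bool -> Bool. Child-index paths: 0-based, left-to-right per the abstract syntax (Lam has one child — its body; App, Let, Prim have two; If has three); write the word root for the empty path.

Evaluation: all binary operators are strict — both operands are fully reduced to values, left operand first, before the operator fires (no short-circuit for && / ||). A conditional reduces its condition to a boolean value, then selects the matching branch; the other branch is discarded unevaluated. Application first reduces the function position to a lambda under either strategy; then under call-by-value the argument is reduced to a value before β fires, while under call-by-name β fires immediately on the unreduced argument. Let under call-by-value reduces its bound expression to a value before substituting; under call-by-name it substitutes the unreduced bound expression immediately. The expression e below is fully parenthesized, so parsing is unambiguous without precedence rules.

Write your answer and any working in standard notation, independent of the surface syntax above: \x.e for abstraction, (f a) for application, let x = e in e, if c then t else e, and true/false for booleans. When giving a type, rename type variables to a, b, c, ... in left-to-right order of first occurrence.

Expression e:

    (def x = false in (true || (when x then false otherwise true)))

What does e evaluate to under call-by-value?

Answer: true

Working:
step 0: (let x = false in (true || (if x then false else true)))
step 1: [let@root] (true || (if false then false else true))
step 2: [if@1] (true || true)
step 3: [delta@root] true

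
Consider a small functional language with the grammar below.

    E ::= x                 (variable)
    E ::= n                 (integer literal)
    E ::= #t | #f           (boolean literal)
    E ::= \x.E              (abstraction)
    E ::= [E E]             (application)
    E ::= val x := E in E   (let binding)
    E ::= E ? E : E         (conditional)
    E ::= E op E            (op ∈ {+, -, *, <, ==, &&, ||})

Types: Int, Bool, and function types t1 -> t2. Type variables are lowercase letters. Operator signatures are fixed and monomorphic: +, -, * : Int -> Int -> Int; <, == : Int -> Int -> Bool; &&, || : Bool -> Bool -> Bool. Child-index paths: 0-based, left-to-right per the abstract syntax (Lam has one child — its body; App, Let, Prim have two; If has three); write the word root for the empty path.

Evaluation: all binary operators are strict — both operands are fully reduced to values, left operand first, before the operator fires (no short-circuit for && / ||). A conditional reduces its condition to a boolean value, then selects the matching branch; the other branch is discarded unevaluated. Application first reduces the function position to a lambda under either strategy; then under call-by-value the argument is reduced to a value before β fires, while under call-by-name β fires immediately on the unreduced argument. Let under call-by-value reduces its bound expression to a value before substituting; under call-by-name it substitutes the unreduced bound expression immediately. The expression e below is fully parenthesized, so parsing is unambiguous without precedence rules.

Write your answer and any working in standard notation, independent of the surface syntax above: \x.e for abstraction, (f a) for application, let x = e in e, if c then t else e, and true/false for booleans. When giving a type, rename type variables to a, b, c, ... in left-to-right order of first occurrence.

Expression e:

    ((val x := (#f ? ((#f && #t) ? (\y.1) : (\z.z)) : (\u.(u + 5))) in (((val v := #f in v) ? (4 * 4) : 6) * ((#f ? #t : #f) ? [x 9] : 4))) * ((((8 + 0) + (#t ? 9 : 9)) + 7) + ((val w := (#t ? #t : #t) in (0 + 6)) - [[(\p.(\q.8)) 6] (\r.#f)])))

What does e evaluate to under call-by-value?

Answer: 528

Derivation:
step 0: ((let x = (if false then (if (false && true) then (\y.1) else (\z.z)) else (\u.(u + 5))) in ((if (let v = false in v) then (4 * 4) else 6) * (if (if false then true else false) then (x 9) else 4))) * ((((8 + 0) + (if true then 9 else 9)) + 7) + ((let w = (if true then true else true) in (0 + 6)) - (((\p.(\q.8)) 6) (\r.false)))))
step 1: [if@0.0] ((let x = (\u.(u + 5)) in ((if (let v = false in v) then (4 * 4) else 6) * (if (if false then true else false) then (x 9) else 4))) * ((((8 + 0) + (if true then 9 else 9)) + 7) + ((let w = (if true then true else true) in (0 + 6)) - (((\p.(\q.8)) 6) (\r.false)))))
step 2: [let@0] (((if (let v = false in v) then (4 * 4) else 6) * (if (if false then true else false) then ((\u.(u + 5)) 9) else 4)) * ((((8 + 0) + (if true then 9 else 9)) + 7) + ((let w = (if true then true else true) in (0 + 6)) - (((\p.(\q.8)) 6) (\r.false)))))
step 3: [let@0.0.0] (((if false then (4 * 4) else 6) * (if (if false then true else false) then ((\u.(u + 5)) 9) else 4)) * ((((8 + 0) + (if true then 9 else 9)) + 7) + ((let w = (if true then true else true) in (0 + 6)) - (((\p.(\q.8)) 6) (\r.false)))))
step 4: [if@0.0] ((6 * (if (if false then true else false) then ((\u.(u + 5)) 9) else 4)) * ((((8 + 0) + (if true then 9 else 9)) + 7) + ((let w = (if true then true else true) in (0 + 6)) - (((\p.(\q.8)) 6) (\r.false)))))
step 5: [if@0.1.0] ((6 * (if false then ((\u.(u + 5)) 9) else 4)) * ((((8 + 0) + (if true then 9 else 9)) + 7) + ((let w = (if true then true else true) in (0 + 6)) - (((\p.(\q.8)) 6) (\r.false)))))
step 6: [if@0.1] ((6 * 4) * ((((8 + 0) + (if true then 9 else 9)) + 7) + ((let w = (if true then true else true) in (0 + 6)) - (((\p.(\q.8)) 6) (\r.false)))))
step 7: [delta@0] (24 * ((((8 + 0) + (if true then 9 else 9)) + 7) + ((let w = (if true then true else true) in (0 + 6)) - (((\p.(\q.8)) 6) (\r.false)))))
step 8: [delta@1.0.0.0] (24 * (((8 + (if true then 9 else 9)) + 7) + ((let w = (if true then true else true) in (0 + 6)) - (((\p.(\q.8)) 6) (\r.false)))))
step 9: [if@1.0.0.1] (24 * (((8 + 9) + 7) + ((let w = (if true then true else true) in (0 + 6)) - (((\p.(\q.8)) 6) (\r.false)))))
step 10: [delta@1.0.0] (24 * ((17 + 7) + ((let w = (if true then true else true) in (0 + 6)) - (((\p.(\q.8)) 6) (\r.false)))))
step 11: [delta@1.0] (24 * (24 + ((let w = (if true then true else true) in (0 + 6)) - (((\p.(\q.8)) 6) (\r.false)))))
step 12: [if@1.1.0.0] (24 * (24 + ((let w = true in (0 + 6)) - (((\p.(\q.8)) 6) (\r.false)))))
step 13: [let@1.1.0] (24 * (24 + ((0 + 6) - (((\p.(\q.8)) 6) (\r.false)))))
step 14: [delta@1.1.0] (24 * (24 + (6 - (((\p.(\q.8)) 6) (\r.false)))))
step 15: [beta@1.1.1.0] (24 * (24 + (6 - ((\q.8) (\r.false)))))
step 16: [beta@1.1.1] (24 * (24 + (6 - 8)))
step 17: [delta@1.1] (24 * (24 + -2))
step 18: [delta@1] (24 * 22)
step 19: [delta@root] 528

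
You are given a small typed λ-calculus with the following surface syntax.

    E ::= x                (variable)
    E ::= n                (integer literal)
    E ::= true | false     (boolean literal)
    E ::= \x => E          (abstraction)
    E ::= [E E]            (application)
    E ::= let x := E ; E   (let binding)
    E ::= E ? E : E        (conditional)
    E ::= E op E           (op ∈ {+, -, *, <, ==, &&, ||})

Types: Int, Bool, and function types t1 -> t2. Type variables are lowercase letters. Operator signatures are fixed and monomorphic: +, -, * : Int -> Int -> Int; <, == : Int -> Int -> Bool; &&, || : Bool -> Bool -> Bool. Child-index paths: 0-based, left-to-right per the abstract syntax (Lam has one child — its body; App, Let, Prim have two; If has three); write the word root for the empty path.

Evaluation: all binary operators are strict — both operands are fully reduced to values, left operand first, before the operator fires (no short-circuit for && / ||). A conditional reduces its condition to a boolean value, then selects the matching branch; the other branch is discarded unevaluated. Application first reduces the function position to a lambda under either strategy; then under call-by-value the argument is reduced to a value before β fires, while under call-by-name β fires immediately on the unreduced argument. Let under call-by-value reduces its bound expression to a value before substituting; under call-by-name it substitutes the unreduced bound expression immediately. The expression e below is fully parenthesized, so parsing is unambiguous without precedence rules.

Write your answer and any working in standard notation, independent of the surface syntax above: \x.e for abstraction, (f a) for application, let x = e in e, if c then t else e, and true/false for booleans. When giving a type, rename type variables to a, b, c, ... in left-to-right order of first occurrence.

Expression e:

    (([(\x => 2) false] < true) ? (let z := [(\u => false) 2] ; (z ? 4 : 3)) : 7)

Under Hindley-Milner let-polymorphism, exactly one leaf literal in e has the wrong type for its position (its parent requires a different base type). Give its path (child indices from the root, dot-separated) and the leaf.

Answer: 0.1 : true

Working:
\x._ : a -> Int
  unify a -> Int ~ Bool -> b
  unify a ~ Bool
  unify Int ~ b
_ _ : Int
  unify Int ~ Int
  unify Bool ~ Int
  FAIL: mismatch Bool ~ Int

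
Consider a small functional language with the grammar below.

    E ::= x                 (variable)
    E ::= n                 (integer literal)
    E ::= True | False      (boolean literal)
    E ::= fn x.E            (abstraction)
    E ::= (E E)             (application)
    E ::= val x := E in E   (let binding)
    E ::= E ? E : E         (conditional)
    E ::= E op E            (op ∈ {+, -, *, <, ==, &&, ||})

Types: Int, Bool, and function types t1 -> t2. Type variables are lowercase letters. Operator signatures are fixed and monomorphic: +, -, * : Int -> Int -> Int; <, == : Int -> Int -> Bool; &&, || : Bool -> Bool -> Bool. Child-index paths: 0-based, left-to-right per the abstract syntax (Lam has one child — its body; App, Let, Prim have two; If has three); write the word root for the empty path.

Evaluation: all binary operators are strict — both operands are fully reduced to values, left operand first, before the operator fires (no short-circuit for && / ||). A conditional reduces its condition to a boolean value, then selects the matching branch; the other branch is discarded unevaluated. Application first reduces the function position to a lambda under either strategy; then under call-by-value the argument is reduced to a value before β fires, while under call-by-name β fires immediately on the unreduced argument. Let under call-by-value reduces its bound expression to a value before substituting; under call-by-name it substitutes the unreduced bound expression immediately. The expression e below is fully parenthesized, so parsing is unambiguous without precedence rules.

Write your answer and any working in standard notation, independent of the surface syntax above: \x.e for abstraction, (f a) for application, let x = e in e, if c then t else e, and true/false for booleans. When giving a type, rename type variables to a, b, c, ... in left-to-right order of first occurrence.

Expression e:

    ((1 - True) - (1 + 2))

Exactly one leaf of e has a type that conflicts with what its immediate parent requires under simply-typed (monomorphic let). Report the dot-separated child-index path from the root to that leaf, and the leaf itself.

Answer: 0.1 : true

Derivation:
  unify Int ~ Int
  unify Bool ~ Int
  FAIL: mismatch Bool ~ Int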